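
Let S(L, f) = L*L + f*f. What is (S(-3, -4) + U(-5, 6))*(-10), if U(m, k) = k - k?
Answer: -250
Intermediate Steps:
U(m, k) = 0
S(L, f) = L² + f²
(S(-3, -4) + U(-5, 6))*(-10) = (((-3)² + (-4)²) + 0)*(-10) = ((9 + 16) + 0)*(-10) = (25 + 0)*(-10) = 25*(-10) = -250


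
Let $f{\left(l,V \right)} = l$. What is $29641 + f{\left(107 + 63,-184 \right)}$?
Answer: $29811$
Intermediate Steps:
$29641 + f{\left(107 + 63,-184 \right)} = 29641 + \left(107 + 63\right) = 29641 + 170 = 29811$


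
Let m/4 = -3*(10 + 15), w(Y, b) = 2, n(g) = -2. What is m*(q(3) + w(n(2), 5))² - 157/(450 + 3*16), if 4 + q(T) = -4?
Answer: -5378557/498 ≈ -10800.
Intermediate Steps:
q(T) = -8 (q(T) = -4 - 4 = -8)
m = -300 (m = 4*(-3*(10 + 15)) = 4*(-3*25) = 4*(-75) = -300)
m*(q(3) + w(n(2), 5))² - 157/(450 + 3*16) = -300*(-8 + 2)² - 157/(450 + 3*16) = -300*(-6)² - 157/(450 + 48) = -300*36 - 157/498 = -10800 - 157*1/498 = -10800 - 157/498 = -5378557/498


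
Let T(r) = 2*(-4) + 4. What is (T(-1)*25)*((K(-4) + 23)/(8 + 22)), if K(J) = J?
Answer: -190/3 ≈ -63.333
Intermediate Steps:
T(r) = -4 (T(r) = -8 + 4 = -4)
(T(-1)*25)*((K(-4) + 23)/(8 + 22)) = (-4*25)*((-4 + 23)/(8 + 22)) = -1900/30 = -100*19/30 = -190/3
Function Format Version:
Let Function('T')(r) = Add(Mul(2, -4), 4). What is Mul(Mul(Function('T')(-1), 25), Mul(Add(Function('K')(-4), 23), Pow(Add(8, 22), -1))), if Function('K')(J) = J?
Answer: Rational(-190, 3) ≈ -63.333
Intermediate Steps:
Function('T')(r) = -4 (Function('T')(r) = Add(-8, 4) = -4)
Mul(Mul(Function('T')(-1), 25), Mul(Add(Function('K')(-4), 23), Pow(Add(8, 22), -1))) = Mul(Mul(-4, 25), Mul(Add(-4, 23), Pow(Add(8, 22), -1))) = Mul(-100, Mul(19, Pow(30, -1))) = Mul(-100, Mul(19, Rational(1, 30))) = Mul(-100, Rational(19, 30)) = Rational(-190, 3)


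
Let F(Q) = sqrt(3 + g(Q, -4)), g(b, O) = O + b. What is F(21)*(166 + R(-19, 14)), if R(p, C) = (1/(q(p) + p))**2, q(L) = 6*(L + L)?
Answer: 20254990*sqrt(5)/61009 ≈ 742.38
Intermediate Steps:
q(L) = 12*L (q(L) = 6*(2*L) = 12*L)
F(Q) = sqrt(-1 + Q) (F(Q) = sqrt(3 + (-4 + Q)) = sqrt(-1 + Q))
R(p, C) = 1/(169*p**2) (R(p, C) = (1/(12*p + p))**2 = (1/(13*p))**2 = 1/(169*p**2))
F(21)*(166 + R(-19, 14)) = sqrt(-1 + 21)*(166 + (1/169)/(-19)**2) = sqrt(20)*(166 + (1/169)*(1/361)) = (2*sqrt(5))*(166 + 1/61009) = (2*sqrt(5))*(10127495/61009) = 20254990*sqrt(5)/61009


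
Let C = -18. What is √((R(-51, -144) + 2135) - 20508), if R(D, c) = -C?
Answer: I*√18355 ≈ 135.48*I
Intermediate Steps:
R(D, c) = 18 (R(D, c) = -1*(-18) = 18)
√((R(-51, -144) + 2135) - 20508) = √((18 + 2135) - 20508) = √(2153 - 20508) = √(-18355) = I*√18355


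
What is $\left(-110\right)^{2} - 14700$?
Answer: $-2600$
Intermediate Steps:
$\left(-110\right)^{2} - 14700 = 12100 - 14700 = -2600$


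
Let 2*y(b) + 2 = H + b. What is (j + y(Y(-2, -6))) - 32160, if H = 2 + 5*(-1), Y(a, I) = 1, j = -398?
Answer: -32560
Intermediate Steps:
H = -3 (H = 2 - 5 = -3)
y(b) = -5/2 + b/2 (y(b) = -1 + (-3 + b)/2 = -1 + (-3/2 + b/2) = -5/2 + b/2)
(j + y(Y(-2, -6))) - 32160 = (-398 + (-5/2 + (½)*1)) - 32160 = (-398 + (-5/2 + ½)) - 32160 = (-398 - 2) - 32160 = -400 - 32160 = -32560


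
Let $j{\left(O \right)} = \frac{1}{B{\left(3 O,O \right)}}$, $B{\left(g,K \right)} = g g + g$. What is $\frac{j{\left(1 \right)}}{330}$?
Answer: $\frac{1}{3960} \approx 0.00025253$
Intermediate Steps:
$B{\left(g,K \right)} = g + g^{2}$ ($B{\left(g,K \right)} = g^{2} + g = g + g^{2}$)
$j{\left(O \right)} = \frac{1}{3 O \left(1 + 3 O\right)}$
$\frac{j{\left(1 \right)}}{330} = \frac{\frac{1}{3} \cdot 1^{-1} \frac{1}{1 + 3 \cdot 1}}{330} = \frac{\frac{1}{3} \cdot 1 \frac{1}{1 + 3}}{330} = \frac{\frac{1}{3} \cdot 1 \cdot \frac{1}{4}}{330} = \frac{1}{330} \cdot \frac{1}{12} = \frac{1}{3960}$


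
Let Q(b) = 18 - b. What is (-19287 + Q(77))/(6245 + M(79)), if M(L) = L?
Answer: -569/186 ≈ -3.0591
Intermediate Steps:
(-19287 + Q(77))/(6245 + M(79)) = (-19287 + (18 - 1*77))/(6245 + 79) = (-19287 + (18 - 77))/6324 = (-19287 - 59)*(1/6324) = -19346*1/6324 = -569/186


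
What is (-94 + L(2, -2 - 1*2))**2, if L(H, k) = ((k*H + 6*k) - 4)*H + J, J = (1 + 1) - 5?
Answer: 28561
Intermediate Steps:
J = -3 (J = 2 - 5 = -3)
L(H, k) = -3 + H*(-4 + 6*k + H*k) (L(H, k) = ((k*H + 6*k) - 4)*H - 3 = ((H*k + 6*k) - 4)*H - 3 = ((6*k + H*k) - 4)*H - 3 = (-4 + 6*k + H*k)*H - 3 = H*(-4 + 6*k + H*k) - 3 = -3 + H*(-4 + 6*k + H*k))
(-94 + L(2, -2 - 1*2))**2 = (-94 + (-3 - 4*2 + (-2 - 1*2)*2**2 + 6*2*(-2 - 1*2)))**2 = (-94 + (-3 - 8 + (-2 - 2)*4 + 6*2*(-2 - 2)))**2 = (-94 + (-3 - 8 - 4*4 + 6*2*(-4)))**2 = (-94 + (-3 - 8 - 16 - 48))**2 = (-94 - 75)**2 = (-169)**2 = 28561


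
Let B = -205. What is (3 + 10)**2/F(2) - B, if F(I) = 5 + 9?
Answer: 3039/14 ≈ 217.07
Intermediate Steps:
F(I) = 14
(3 + 10)**2/F(2) - B = (3 + 10)**2/14 - 1*(-205) = 13**2*(1/14) + 205 = 169*(1/14) + 205 = 169/14 + 205 = 3039/14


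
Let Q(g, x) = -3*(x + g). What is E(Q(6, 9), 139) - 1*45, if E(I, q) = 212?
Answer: 167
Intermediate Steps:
Q(g, x) = -3*g - 3*x (Q(g, x) = -3*(g + x) = -3*g - 3*x)
E(Q(6, 9), 139) - 1*45 = 212 - 1*45 = 212 - 45 = 167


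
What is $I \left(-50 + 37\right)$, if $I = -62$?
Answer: $806$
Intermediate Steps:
$I \left(-50 + 37\right) = - 62 \left(-50 + 37\right) = \left(-62\right) \left(-13\right) = 806$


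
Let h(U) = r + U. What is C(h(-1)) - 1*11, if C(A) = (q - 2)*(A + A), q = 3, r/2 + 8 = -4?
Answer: -61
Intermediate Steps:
r = -24 (r = -16 + 2*(-4) = -16 - 8 = -24)
h(U) = -24 + U
C(A) = 2*A (C(A) = (3 - 2)*(A + A) = 1*(2*A) = 2*A)
C(h(-1)) - 1*11 = 2*(-24 - 1) - 1*11 = 2*(-25) - 11 = -50 - 11 = -61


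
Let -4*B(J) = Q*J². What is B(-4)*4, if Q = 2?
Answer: -32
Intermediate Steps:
B(J) = -J²/2
B(-4)*4 = -½*(-4)²*4 = -½*16*4 = -8*4 = -32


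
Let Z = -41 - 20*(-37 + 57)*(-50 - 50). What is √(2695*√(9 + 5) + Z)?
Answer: √(39959 + 2695*√14) ≈ 223.70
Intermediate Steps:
Z = 39959 (Z = -41 - 400*(-100) = -41 - 20*(-2000) = -41 + 40000 = 39959)
√(2695*√(9 + 5) + Z) = √(2695*√(9 + 5) + 39959) = √(2695*√14 + 39959) = √(39959 + 2695*√14)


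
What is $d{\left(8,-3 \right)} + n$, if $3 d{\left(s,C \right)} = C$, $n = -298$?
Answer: $-299$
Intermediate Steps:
$d{\left(s,C \right)} = \frac{C}{3}$
$d{\left(8,-3 \right)} + n = \frac{1}{3} \left(-3\right) - 298 = -1 - 298 = -299$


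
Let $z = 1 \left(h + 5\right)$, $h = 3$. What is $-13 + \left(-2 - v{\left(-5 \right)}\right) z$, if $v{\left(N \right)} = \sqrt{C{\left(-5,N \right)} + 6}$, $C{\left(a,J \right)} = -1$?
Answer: $-29 - 8 \sqrt{5} \approx -46.889$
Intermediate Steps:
$v{\left(N \right)} = \sqrt{5}$ ($v{\left(N \right)} = \sqrt{-1 + 6} = \sqrt{5}$)
$z = 8$ ($z = 1 \left(3 + 5\right) = 1 \cdot 8 = 8$)
$-13 + \left(-2 - v{\left(-5 \right)}\right) z = -13 + \left(-2 - \sqrt{5}\right) 8 = -13 - \left(16 + 8 \sqrt{5}\right) = -29 - 8 \sqrt{5}$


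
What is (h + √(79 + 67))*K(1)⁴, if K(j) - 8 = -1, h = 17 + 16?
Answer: 79233 + 2401*√146 ≈ 1.0824e+5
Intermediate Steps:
h = 33
K(j) = 7 (K(j) = 8 - 1 = 7)
(h + √(79 + 67))*K(1)⁴ = (33 + √(79 + 67))*7⁴ = (33 + √146)*2401 = 79233 + 2401*√146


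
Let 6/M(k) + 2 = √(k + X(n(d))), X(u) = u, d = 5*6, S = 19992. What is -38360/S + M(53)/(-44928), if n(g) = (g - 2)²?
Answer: -5984161/3118752 - √93/2079168 ≈ -1.9188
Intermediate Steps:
d = 30
n(g) = (-2 + g)²
M(k) = 6/(-2 + √(784 + k)) (M(k) = 6/(-2 + √(k + (-2 + 30)²)) = 6/(-2 + √(k + 28²)) = 6/(-2 + √(k + 784)) = 6/(-2 + √(784 + k)))
-38360/S + M(53)/(-44928) = -38360/19992 + (6/(-2 + √(784 + 53)))/(-44928) = -38360*1/19992 + (6/(-2 + √837))*(-1/44928) = -685/357 + (6/(-2 + 3*√93))*(-1/44928) = -685/357 - 1/(7488*(-2 + 3*√93))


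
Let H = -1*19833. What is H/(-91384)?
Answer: 19833/91384 ≈ 0.21703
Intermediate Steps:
H = -19833
H/(-91384) = -19833/(-91384) = -19833*(-1/91384) = 19833/91384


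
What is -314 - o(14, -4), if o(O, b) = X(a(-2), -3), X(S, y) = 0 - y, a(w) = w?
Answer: -317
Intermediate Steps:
X(S, y) = -y
o(O, b) = 3 (o(O, b) = -1*(-3) = 3)
-314 - o(14, -4) = -314 - 1*3 = -314 - 3 = -317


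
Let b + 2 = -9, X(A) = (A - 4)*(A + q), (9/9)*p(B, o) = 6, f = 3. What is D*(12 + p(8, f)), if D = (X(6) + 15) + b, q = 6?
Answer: 504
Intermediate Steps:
p(B, o) = 6
X(A) = (-4 + A)*(6 + A) (X(A) = (A - 4)*(A + 6) = (-4 + A)*(6 + A))
b = -11 (b = -2 - 9 = -11)
D = 28 (D = ((-24 + 6² + 2*6) + 15) - 11 = ((-24 + 36 + 12) + 15) - 11 = (24 + 15) - 11 = 39 - 11 = 28)
D*(12 + p(8, f)) = 28*(12 + 6) = 28*18 = 504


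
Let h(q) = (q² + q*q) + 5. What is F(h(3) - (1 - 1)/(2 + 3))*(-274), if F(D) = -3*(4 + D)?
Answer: 22194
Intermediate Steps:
h(q) = 5 + 2*q² (h(q) = (q² + q²) + 5 = 2*q² + 5 = 5 + 2*q²)
F(D) = -12 - 3*D
F(h(3) - (1 - 1)/(2 + 3))*(-274) = (-12 - 3*((5 + 2*3²) - (1 - 1)/(2 + 3)))*(-274) = (-12 - 3*((5 + 2*9) - 0/5))*(-274) = (-12 - 3*((5 + 18) - 0/5))*(-274) = (-12 - 3*(23 - 1*0))*(-274) = (-12 - 3*(23 + 0))*(-274) = (-12 - 3*23)*(-274) = (-12 - 69)*(-274) = -81*(-274) = 22194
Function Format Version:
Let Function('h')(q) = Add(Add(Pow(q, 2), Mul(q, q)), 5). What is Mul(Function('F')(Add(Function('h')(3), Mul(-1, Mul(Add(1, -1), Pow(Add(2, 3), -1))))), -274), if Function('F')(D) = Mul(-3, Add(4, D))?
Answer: 22194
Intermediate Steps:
Function('h')(q) = Add(5, Mul(2, Pow(q, 2))) (Function('h')(q) = Add(Add(Pow(q, 2), Pow(q, 2)), 5) = Add(Mul(2, Pow(q, 2)), 5) = Add(5, Mul(2, Pow(q, 2))))
Function('F')(D) = Add(-12, Mul(-3, D))
Mul(Function('F')(Add(Function('h')(3), Mul(-1, Mul(Add(1, -1), Pow(Add(2, 3), -1))))), -274) = Mul(Add(-12, Mul(-3, Add(Add(5, Mul(2, Pow(3, 2))), Mul(-1, Mul(Add(1, -1), Pow(Add(2, 3), -1)))))), -274) = Mul(Add(-12, Mul(-3, Add(Add(5, Mul(2, 9)), Mul(-1, Mul(0, Pow(5, -1)))))), -274) = Mul(Add(-12, Mul(-3, Add(Add(5, 18), Mul(-1, Mul(0, Rational(1, 5)))))), -274) = Mul(Add(-12, Mul(-3, Add(23, Mul(-1, 0)))), -274) = Mul(Add(-12, Mul(-3, Add(23, 0))), -274) = Mul(Add(-12, Mul(-3, 23)), -274) = Mul(Add(-12, -69), -274) = Mul(-81, -274) = 22194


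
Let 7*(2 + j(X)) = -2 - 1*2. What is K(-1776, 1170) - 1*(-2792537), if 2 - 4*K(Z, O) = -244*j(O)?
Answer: 39093329/14 ≈ 2.7924e+6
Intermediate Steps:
j(X) = -18/7 (j(X) = -2 + (-2 - 1*2)/7 = -2 + (-2 - 2)/7 = -2 + (⅐)*(-4) = -2 - 4/7 = -18/7)
K(Z, O) = -2189/14 (K(Z, O) = ½ - (-61)*(-18)/7 = ½ - ¼*4392/7 = ½ - 1098/7 = -2189/14)
K(-1776, 1170) - 1*(-2792537) = -2189/14 - 1*(-2792537) = -2189/14 + 2792537 = 39093329/14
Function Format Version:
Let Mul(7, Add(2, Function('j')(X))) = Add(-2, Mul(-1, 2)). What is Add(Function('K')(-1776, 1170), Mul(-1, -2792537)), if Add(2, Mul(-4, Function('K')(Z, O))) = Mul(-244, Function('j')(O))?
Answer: Rational(39093329, 14) ≈ 2.7924e+6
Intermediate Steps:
Function('j')(X) = Rational(-18, 7) (Function('j')(X) = Add(-2, Mul(Rational(1, 7), Add(-2, Mul(-1, 2)))) = Add(-2, Mul(Rational(1, 7), Add(-2, -2))) = Add(-2, Mul(Rational(1, 7), -4)) = Add(-2, Rational(-4, 7)) = Rational(-18, 7))
Function('K')(Z, O) = Rational(-2189, 14) (Function('K')(Z, O) = Add(Rational(1, 2), Mul(Rational(-1, 4), Mul(-244, Rational(-18, 7)))) = Add(Rational(1, 2), Mul(Rational(-1, 4), Rational(4392, 7))) = Add(Rational(1, 2), Rational(-1098, 7)) = Rational(-2189, 14))
Add(Function('K')(-1776, 1170), Mul(-1, -2792537)) = Add(Rational(-2189, 14), Mul(-1, -2792537)) = Add(Rational(-2189, 14), 2792537) = Rational(39093329, 14)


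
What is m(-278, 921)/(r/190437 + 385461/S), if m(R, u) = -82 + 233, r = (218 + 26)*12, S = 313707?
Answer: 1002328268201/8258285617 ≈ 121.37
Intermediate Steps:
r = 2928 (r = 244*12 = 2928)
m(R, u) = 151
m(-278, 921)/(r/190437 + 385461/S) = 151/(2928/190437 + 385461/313707) = 151/(2928*(1/190437) + 385461*(1/313707)) = 151/(976/63479 + 128487/104569) = 151/(8258285617/6637935551) = 151*(6637935551/8258285617) = 1002328268201/8258285617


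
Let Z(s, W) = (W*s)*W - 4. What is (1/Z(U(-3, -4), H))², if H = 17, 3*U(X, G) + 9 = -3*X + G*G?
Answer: 9/21270544 ≈ 4.2312e-7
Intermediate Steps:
U(X, G) = -3 - X + G²/3 (U(X, G) = -3 + (-3*X + G*G)/3 = -3 + (-3*X + G²)/3 = -3 + (G² - 3*X)/3 = -3 + (-X + G²/3) = -3 - X + G²/3)
Z(s, W) = -4 + s*W² (Z(s, W) = s*W² - 4 = -4 + s*W²)
(1/Z(U(-3, -4), H))² = (1/(-4 + (-3 - 1*(-3) + (⅓)*(-4)²)*17²))² = (1/(-4 + (-3 + 3 + (⅓)*16)*289))² = (1/(-4 + (-3 + 3 + 16/3)*289))² = (1/(-4 + (16/3)*289))² = (1/(-4 + 4624/3))² = (1/(4612/3))² = (3/4612)² = 9/21270544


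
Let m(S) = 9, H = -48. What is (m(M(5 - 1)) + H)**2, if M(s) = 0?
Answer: 1521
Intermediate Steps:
(m(M(5 - 1)) + H)**2 = (9 - 48)**2 = (-39)**2 = 1521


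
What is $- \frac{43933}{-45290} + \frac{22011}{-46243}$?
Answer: $\frac{1034715529}{2094345470} \approx 0.49405$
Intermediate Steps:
$- \frac{43933}{-45290} + \frac{22011}{-46243} = \left(-43933\right) \left(- \frac{1}{45290}\right) + 22011 \left(- \frac{1}{46243}\right) = \frac{43933}{45290} - \frac{22011}{46243} = \frac{1034715529}{2094345470}$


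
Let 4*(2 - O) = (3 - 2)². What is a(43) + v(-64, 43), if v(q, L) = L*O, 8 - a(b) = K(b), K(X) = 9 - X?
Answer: 469/4 ≈ 117.25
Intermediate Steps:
a(b) = -1 + b (a(b) = 8 - (9 - b) = 8 + (-9 + b) = -1 + b)
O = 7/4 (O = 2 - (3 - 2)²/4 = 2 - ¼*1² = 2 - ¼*1 = 2 - ¼ = 7/4 ≈ 1.7500)
v(q, L) = 7*L/4 (v(q, L) = L*(7/4) = 7*L/4)
a(43) + v(-64, 43) = (-1 + 43) + (7/4)*43 = 42 + 301/4 = 469/4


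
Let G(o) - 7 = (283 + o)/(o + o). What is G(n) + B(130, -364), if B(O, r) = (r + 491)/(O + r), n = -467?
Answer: 727165/109278 ≈ 6.6543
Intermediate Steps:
B(O, r) = (491 + r)/(O + r)
G(o) = 7 + (283 + o)/(2*o) (G(o) = 7 + (283 + o)/(o + o) = 7 + (283 + o)/((2*o)) = 7 + (283 + o)*(1/(2*o)) = 7 + (283 + o)/(2*o))
G(n) + B(130, -364) = (½)*(283 + 15*(-467))/(-467) + (491 - 364)/(130 - 364) = (½)*(-1/467)*(283 - 7005) + 127/(-234) = (½)*(-1/467)*(-6722) - 1/234*127 = 3361/467 - 127/234 = 727165/109278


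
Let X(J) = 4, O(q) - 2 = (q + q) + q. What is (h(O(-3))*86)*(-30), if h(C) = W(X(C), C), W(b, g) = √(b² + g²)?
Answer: -2580*√65 ≈ -20801.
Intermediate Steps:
O(q) = 2 + 3*q (O(q) = 2 + ((q + q) + q) = 2 + (2*q + q) = 2 + 3*q)
h(C) = √(16 + C²) (h(C) = √(4² + C²) = √(16 + C²))
(h(O(-3))*86)*(-30) = (√(16 + (2 + 3*(-3))²)*86)*(-30) = (√(16 + (2 - 9)²)*86)*(-30) = (√(16 + (-7)²)*86)*(-30) = (√(16 + 49)*86)*(-30) = (√65*86)*(-30) = (86*√65)*(-30) = -2580*√65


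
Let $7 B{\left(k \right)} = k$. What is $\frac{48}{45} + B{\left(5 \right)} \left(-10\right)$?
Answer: $- \frac{638}{105} \approx -6.0762$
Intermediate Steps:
$B{\left(k \right)} = \frac{k}{7}$
$\frac{48}{45} + B{\left(5 \right)} \left(-10\right) = \frac{48}{45} + \frac{1}{7} \cdot 5 \left(-10\right) = 48 \cdot \frac{1}{45} + \frac{5}{7} \left(-10\right) = \frac{16}{15} - \frac{50}{7} = - \frac{638}{105}$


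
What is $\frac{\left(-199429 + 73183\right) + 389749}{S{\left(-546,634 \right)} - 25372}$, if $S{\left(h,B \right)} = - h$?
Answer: $- \frac{263503}{24826} \approx -10.614$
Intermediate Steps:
$\frac{\left(-199429 + 73183\right) + 389749}{S{\left(-546,634 \right)} - 25372} = \frac{\left(-199429 + 73183\right) + 389749}{\left(-1\right) \left(-546\right) - 25372} = \frac{-126246 + 389749}{546 - 25372} = \frac{263503}{-24826} = 263503 \left(- \frac{1}{24826}\right) = - \frac{263503}{24826}$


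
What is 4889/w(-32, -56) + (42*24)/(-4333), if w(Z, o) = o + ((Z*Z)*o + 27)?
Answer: -11288003/35513887 ≈ -0.31785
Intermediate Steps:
w(Z, o) = 27 + o + o*Z² (w(Z, o) = o + (Z²*o + 27) = o + (o*Z² + 27) = o + (27 + o*Z²) = 27 + o + o*Z²)
4889/w(-32, -56) + (42*24)/(-4333) = 4889/(27 - 56 - 56*(-32)²) + (42*24)/(-4333) = 4889/(27 - 56 - 56*1024) + 1008*(-1/4333) = 4889/(27 - 56 - 57344) - 144/619 = 4889/(-57373) - 144/619 = 4889*(-1/57373) - 144/619 = -4889/57373 - 144/619 = -11288003/35513887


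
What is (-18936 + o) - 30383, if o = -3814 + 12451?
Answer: -40682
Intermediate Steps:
o = 8637
(-18936 + o) - 30383 = (-18936 + 8637) - 30383 = -10299 - 30383 = -40682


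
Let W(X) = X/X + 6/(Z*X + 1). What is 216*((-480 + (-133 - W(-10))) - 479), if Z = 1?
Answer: -235944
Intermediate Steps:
W(X) = 1 + 6/(1 + X) (W(X) = X/X + 6/(1*X + 1) = 1 + 6/(X + 1) = 1 + 6/(1 + X))
216*((-480 + (-133 - W(-10))) - 479) = 216*((-480 + (-133 - (7 - 10)/(1 - 10))) - 479) = 216*((-480 + (-133 - (-3)/(-9))) - 479) = 216*((-480 + (-133 - (-1)*(-3)/9)) - 479) = 216*((-480 + (-133 - 1*⅓)) - 479) = 216*((-480 + (-133 - ⅓)) - 479) = 216*((-480 - 400/3) - 479) = 216*(-1840/3 - 479) = 216*(-3277/3) = -235944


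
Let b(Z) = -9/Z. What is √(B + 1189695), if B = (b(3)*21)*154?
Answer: √1179993 ≈ 1086.3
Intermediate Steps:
B = -9702 (B = (-9/3*21)*154 = (-9*⅓*21)*154 = -3*21*154 = -63*154 = -9702)
√(B + 1189695) = √(-9702 + 1189695) = √1179993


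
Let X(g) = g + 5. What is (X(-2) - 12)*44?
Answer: -396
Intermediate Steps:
X(g) = 5 + g
(X(-2) - 12)*44 = ((5 - 2) - 12)*44 = (3 - 12)*44 = -9*44 = -396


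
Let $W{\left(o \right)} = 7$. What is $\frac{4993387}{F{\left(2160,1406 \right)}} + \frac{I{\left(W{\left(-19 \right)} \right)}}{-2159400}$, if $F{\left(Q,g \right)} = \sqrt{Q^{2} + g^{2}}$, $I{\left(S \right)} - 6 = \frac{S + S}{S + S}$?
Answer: $- \frac{7}{2159400} + \frac{4993387 \sqrt{1660609}}{3321218} \approx 1937.5$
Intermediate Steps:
$I{\left(S \right)} = 7$ ($I{\left(S \right)} = 6 + \frac{S + S}{S + S} = 6 + \frac{2 S}{2 S} = 6 + 2 S \frac{1}{2 S} = 6 + 1 = 7$)
$\frac{4993387}{F{\left(2160,1406 \right)}} + \frac{I{\left(W{\left(-19 \right)} \right)}}{-2159400} = \frac{4993387}{\sqrt{2160^{2} + 1406^{2}}} + \frac{7}{-2159400} = \frac{4993387}{\sqrt{4665600 + 1976836}} + 7 \left(- \frac{1}{2159400}\right) = \frac{4993387}{\sqrt{6642436}} - \frac{7}{2159400} = \frac{4993387}{2 \sqrt{1660609}} - \frac{7}{2159400} = 4993387 \frac{\sqrt{1660609}}{3321218} - \frac{7}{2159400} = \frac{4993387 \sqrt{1660609}}{3321218} - \frac{7}{2159400} = - \frac{7}{2159400} + \frac{4993387 \sqrt{1660609}}{3321218}$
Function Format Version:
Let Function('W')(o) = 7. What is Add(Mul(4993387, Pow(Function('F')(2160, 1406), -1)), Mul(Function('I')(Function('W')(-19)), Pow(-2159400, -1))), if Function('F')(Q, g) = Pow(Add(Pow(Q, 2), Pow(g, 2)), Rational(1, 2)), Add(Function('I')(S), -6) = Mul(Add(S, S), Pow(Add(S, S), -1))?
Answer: Add(Rational(-7, 2159400), Mul(Rational(4993387, 3321218), Pow(1660609, Rational(1, 2)))) ≈ 1937.5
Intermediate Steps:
Function('I')(S) = 7 (Function('I')(S) = Add(6, Mul(Add(S, S), Pow(Add(S, S), -1))) = Add(6, Mul(Mul(2, S), Pow(Mul(2, S), -1))) = Add(6, Mul(Mul(2, S), Mul(Rational(1, 2), Pow(S, -1)))) = Add(6, 1) = 7)
Add(Mul(4993387, Pow(Function('F')(2160, 1406), -1)), Mul(Function('I')(Function('W')(-19)), Pow(-2159400, -1))) = Add(Mul(4993387, Pow(Pow(Add(Pow(2160, 2), Pow(1406, 2)), Rational(1, 2)), -1)), Mul(7, Pow(-2159400, -1))) = Add(Mul(4993387, Pow(Pow(Add(4665600, 1976836), Rational(1, 2)), -1)), Mul(7, Rational(-1, 2159400))) = Add(Mul(4993387, Pow(Pow(6642436, Rational(1, 2)), -1)), Rational(-7, 2159400)) = Add(Mul(4993387, Pow(Mul(2, Pow(1660609, Rational(1, 2))), -1)), Rational(-7, 2159400)) = Add(Mul(4993387, Mul(Rational(1, 3321218), Pow(1660609, Rational(1, 2)))), Rational(-7, 2159400)) = Add(Mul(Rational(4993387, 3321218), Pow(1660609, Rational(1, 2))), Rational(-7, 2159400)) = Add(Rational(-7, 2159400), Mul(Rational(4993387, 3321218), Pow(1660609, Rational(1, 2))))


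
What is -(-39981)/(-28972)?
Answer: -39981/28972 ≈ -1.3800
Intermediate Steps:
-(-39981)/(-28972) = -(-39981)*(-1)/28972 = -1*39981/28972 = -39981/28972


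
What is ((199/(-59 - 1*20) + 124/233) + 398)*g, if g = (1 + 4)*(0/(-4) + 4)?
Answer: 145788300/18407 ≈ 7920.3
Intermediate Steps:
g = 20 (g = 5*(-1/4*0 + 4) = 5*(0 + 4) = 5*4 = 20)
((199/(-59 - 1*20) + 124/233) + 398)*g = ((199/(-59 - 1*20) + 124/233) + 398)*20 = ((199/(-59 - 20) + 124*(1/233)) + 398)*20 = ((199/(-79) + 124/233) + 398)*20 = ((199*(-1/79) + 124/233) + 398)*20 = ((-199/79 + 124/233) + 398)*20 = (-36571/18407 + 398)*20 = (7289415/18407)*20 = 145788300/18407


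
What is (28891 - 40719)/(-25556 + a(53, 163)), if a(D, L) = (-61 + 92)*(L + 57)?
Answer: 2957/4684 ≈ 0.63130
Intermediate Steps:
a(D, L) = 1767 + 31*L (a(D, L) = 31*(57 + L) = 1767 + 31*L)
(28891 - 40719)/(-25556 + a(53, 163)) = (28891 - 40719)/(-25556 + (1767 + 31*163)) = -11828/(-25556 + (1767 + 5053)) = -11828/(-25556 + 6820) = -11828/(-18736) = -11828*(-1/18736) = 2957/4684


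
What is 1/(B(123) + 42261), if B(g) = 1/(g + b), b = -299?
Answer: 176/7437935 ≈ 2.3662e-5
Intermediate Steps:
B(g) = 1/(-299 + g) (B(g) = 1/(g - 299) = 1/(-299 + g))
1/(B(123) + 42261) = 1/(1/(-299 + 123) + 42261) = 1/(1/(-176) + 42261) = 1/(-1/176 + 42261) = 1/(7437935/176) = 176/7437935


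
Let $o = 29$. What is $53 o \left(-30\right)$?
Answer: $-46110$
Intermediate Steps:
$53 o \left(-30\right) = 53 \cdot 29 \left(-30\right) = 1537 \left(-30\right) = -46110$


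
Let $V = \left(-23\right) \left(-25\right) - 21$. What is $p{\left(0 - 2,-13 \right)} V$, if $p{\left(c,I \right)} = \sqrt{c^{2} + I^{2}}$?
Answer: $554 \sqrt{173} \approx 7286.7$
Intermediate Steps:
$p{\left(c,I \right)} = \sqrt{I^{2} + c^{2}}$
$V = 554$ ($V = 575 - 21 = 554$)
$p{\left(0 - 2,-13 \right)} V = \sqrt{\left(-13\right)^{2} + \left(0 - 2\right)^{2}} \cdot 554 = \sqrt{169 + \left(-2\right)^{2}} \cdot 554 = \sqrt{169 + 4} \cdot 554 = \sqrt{173} \cdot 554 = 554 \sqrt{173}$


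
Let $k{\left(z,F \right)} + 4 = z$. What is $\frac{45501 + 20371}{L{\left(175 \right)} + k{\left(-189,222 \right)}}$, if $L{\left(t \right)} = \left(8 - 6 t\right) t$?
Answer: $- \frac{65872}{182543} \approx -0.36086$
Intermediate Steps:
$k{\left(z,F \right)} = -4 + z$
$L{\left(t \right)} = t \left(8 - 6 t\right)$
$\frac{45501 + 20371}{L{\left(175 \right)} + k{\left(-189,222 \right)}} = \frac{45501 + 20371}{2 \cdot 175 \left(4 - 525\right) - 193} = \frac{65872}{2 \cdot 175 \left(4 - 525\right) - 193} = \frac{65872}{2 \cdot 175 \left(-521\right) - 193} = \frac{65872}{-182350 - 193} = \frac{65872}{-182543} = 65872 \left(- \frac{1}{182543}\right) = - \frac{65872}{182543}$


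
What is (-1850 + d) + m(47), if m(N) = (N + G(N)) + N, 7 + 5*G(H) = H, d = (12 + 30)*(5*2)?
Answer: -1328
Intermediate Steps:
d = 420 (d = 42*10 = 420)
G(H) = -7/5 + H/5
m(N) = -7/5 + 11*N/5 (m(N) = (N + (-7/5 + N/5)) + N = (-7/5 + 6*N/5) + N = -7/5 + 11*N/5)
(-1850 + d) + m(47) = (-1850 + 420) + (-7/5 + (11/5)*47) = -1430 + (-7/5 + 517/5) = -1430 + 102 = -1328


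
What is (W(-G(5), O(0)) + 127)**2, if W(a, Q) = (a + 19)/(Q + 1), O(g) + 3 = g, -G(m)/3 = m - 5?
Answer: 55225/4 ≈ 13806.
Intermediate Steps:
G(m) = 15 - 3*m (G(m) = -3*(m - 5) = -3*(-5 + m) = 15 - 3*m)
O(g) = -3 + g
W(a, Q) = (19 + a)/(1 + Q)
(W(-G(5), O(0)) + 127)**2 = ((19 - (15 - 3*5))/(1 + (-3 + 0)) + 127)**2 = ((19 - (15 - 15))/(1 - 3) + 127)**2 = ((19 - 1*0)/(-2) + 127)**2 = (-(19 + 0)/2 + 127)**2 = (-1/2*19 + 127)**2 = (-19/2 + 127)**2 = (235/2)**2 = 55225/4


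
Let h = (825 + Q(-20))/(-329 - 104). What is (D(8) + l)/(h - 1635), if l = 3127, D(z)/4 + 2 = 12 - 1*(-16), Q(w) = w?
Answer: -1399023/708760 ≈ -1.9739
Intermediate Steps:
D(z) = 104 (D(z) = -8 + 4*(12 - 1*(-16)) = -8 + 4*(12 + 16) = -8 + 4*28 = -8 + 112 = 104)
h = -805/433 (h = (825 - 20)/(-329 - 104) = 805/(-433) = 805*(-1/433) = -805/433 ≈ -1.8591)
(D(8) + l)/(h - 1635) = (104 + 3127)/(-805/433 - 1635) = 3231/(-708760/433) = 3231*(-433/708760) = -1399023/708760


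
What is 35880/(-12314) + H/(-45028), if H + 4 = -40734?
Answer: -278489227/138618698 ≈ -2.0090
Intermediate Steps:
H = -40738 (H = -4 - 40734 = -40738)
35880/(-12314) + H/(-45028) = 35880/(-12314) - 40738/(-45028) = 35880*(-1/12314) - 40738*(-1/45028) = -17940/6157 + 20369/22514 = -278489227/138618698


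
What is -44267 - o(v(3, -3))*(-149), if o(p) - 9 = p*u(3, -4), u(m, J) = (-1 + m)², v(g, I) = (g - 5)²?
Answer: -40542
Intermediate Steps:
v(g, I) = (-5 + g)²
o(p) = 9 + 4*p (o(p) = 9 + p*(-1 + 3)² = 9 + p*2² = 9 + p*4 = 9 + 4*p)
-44267 - o(v(3, -3))*(-149) = -44267 - (9 + 4*(-5 + 3)²)*(-149) = -44267 - (9 + 4*(-2)²)*(-149) = -44267 - (9 + 4*4)*(-149) = -44267 - (9 + 16)*(-149) = -44267 - 25*(-149) = -44267 - 1*(-3725) = -44267 + 3725 = -40542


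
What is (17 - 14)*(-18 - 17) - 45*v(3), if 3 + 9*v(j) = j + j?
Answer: -120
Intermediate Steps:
v(j) = -1/3 + 2*j/9 (v(j) = -1/3 + (j + j)/9 = -1/3 + (2*j)/9 = -1/3 + 2*j/9)
(17 - 14)*(-18 - 17) - 45*v(3) = (17 - 14)*(-18 - 17) - 45*(-1/3 + (2/9)*3) = 3*(-35) - 45*(-1/3 + 2/3) = -105 - 45*1/3 = -105 - 15 = -120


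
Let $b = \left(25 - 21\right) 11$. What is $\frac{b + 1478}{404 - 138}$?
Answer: $\frac{761}{133} \approx 5.7218$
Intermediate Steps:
$b = 44$ ($b = 4 \cdot 11 = 44$)
$\frac{b + 1478}{404 - 138} = \frac{44 + 1478}{404 - 138} = \frac{1522}{266} = 1522 \cdot \frac{1}{266} = \frac{761}{133}$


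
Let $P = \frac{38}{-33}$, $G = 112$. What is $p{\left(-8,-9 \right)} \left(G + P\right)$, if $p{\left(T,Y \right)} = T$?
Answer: $- \frac{29264}{33} \approx -886.79$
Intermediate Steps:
$P = - \frac{38}{33}$ ($P = 38 \left(- \frac{1}{33}\right) = - \frac{38}{33} \approx -1.1515$)
$p{\left(-8,-9 \right)} \left(G + P\right) = - 8 \left(112 - \frac{38}{33}\right) = \left(-8\right) \frac{3658}{33} = - \frac{29264}{33}$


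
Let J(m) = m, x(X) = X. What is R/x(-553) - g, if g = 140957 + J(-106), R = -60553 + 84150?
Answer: -11130600/79 ≈ -1.4089e+5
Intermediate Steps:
R = 23597
g = 140851 (g = 140957 - 106 = 140851)
R/x(-553) - g = 23597/(-553) - 1*140851 = 23597*(-1/553) - 140851 = -3371/79 - 140851 = -11130600/79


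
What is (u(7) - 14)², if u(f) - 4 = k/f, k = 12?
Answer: 3364/49 ≈ 68.653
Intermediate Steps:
u(f) = 4 + 12/f
(u(7) - 14)² = ((4 + 12/7) - 14)² = (40/7 - 14)² = (-58/7)² = 3364/49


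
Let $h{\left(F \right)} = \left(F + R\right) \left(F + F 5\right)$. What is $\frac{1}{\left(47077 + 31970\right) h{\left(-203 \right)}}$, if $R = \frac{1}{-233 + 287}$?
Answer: $\frac{1}{19542903989} \approx 5.1169 \cdot 10^{-11}$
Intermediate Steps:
$R = \frac{1}{54} \approx 0.018519$
$h{\left(F \right)} = 6 F \left(\frac{1}{54} + F\right)$ ($h{\left(F \right)} = \left(F + \frac{1}{54}\right) \left(F + F 5\right) = \left(\frac{1}{54} + F\right) \left(F + 5 F\right) = \left(\frac{1}{54} + F\right) 6 F = 6 F \left(\frac{1}{54} + F\right)$)
$\frac{1}{\left(47077 + 31970\right) h{\left(-203 \right)}} = \frac{1}{\left(47077 + 31970\right) \frac{1}{9} \left(-203\right) \left(1 + 54 \left(-203\right)\right)} = \frac{1}{79047 \cdot \frac{1}{9} \left(-203\right) \left(1 - 10962\right)} = \frac{1}{79047 \cdot \frac{1}{9} \left(-203\right) \left(-10961\right)} = \frac{1}{79047 \cdot \frac{2225083}{9}} = \frac{1}{79047} \cdot \frac{9}{2225083} = \frac{1}{19542903989}$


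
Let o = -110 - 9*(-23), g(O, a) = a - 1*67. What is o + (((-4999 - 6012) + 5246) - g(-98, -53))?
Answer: -5548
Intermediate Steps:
g(O, a) = -67 + a (g(O, a) = a - 67 = -67 + a)
o = 97 (o = -110 + 207 = 97)
o + (((-4999 - 6012) + 5246) - g(-98, -53)) = 97 + (((-4999 - 6012) + 5246) - (-67 - 53)) = 97 + ((-11011 + 5246) - 1*(-120)) = 97 + (-5765 + 120) = 97 - 5645 = -5548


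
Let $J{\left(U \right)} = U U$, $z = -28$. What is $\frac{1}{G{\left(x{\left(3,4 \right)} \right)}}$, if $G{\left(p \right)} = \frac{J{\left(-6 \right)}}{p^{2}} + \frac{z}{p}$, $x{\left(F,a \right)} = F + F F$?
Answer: $- \frac{12}{25} \approx -0.48$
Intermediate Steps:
$J{\left(U \right)} = U^{2}$
$x{\left(F,a \right)} = F + F^{2}$
$G{\left(p \right)} = - \frac{28}{p} + \frac{36}{p^{2}}$ ($G{\left(p \right)} = \frac{\left(-6\right)^{2}}{p^{2}} - \frac{28}{p} = \frac{36}{p^{2}} - \frac{28}{p} = - \frac{28}{p} + \frac{36}{p^{2}}$)
$\frac{1}{G{\left(x{\left(3,4 \right)} \right)}} = \frac{1}{4 \frac{1}{9 \left(1 + 3\right)^{2}} \left(9 - 7 \cdot 3 \left(1 + 3\right)\right)} = \frac{1}{4 \cdot \frac{1}{144} \left(9 - 7 \cdot 3 \cdot 4\right)} = \frac{1}{4 \cdot \frac{1}{144} \left(9 - 84\right)} = \frac{1}{4 \cdot \frac{1}{144} \left(-75\right)} = \frac{1}{- \frac{25}{12}} = - \frac{12}{25}$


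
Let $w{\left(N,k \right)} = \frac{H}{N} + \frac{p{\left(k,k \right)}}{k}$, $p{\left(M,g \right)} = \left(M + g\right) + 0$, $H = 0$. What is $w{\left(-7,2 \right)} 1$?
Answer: $2$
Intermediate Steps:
$p{\left(M,g \right)} = M + g$
$w{\left(N,k \right)} = 2$ ($w{\left(N,k \right)} = \frac{0}{N} + \frac{k + k}{k} = 0 + \frac{2 k}{k} = 0 + 2 = 2$)
$w{\left(-7,2 \right)} 1 = 2 \cdot 1 = 2$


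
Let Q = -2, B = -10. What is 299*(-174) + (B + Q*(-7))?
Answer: -52022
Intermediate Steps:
299*(-174) + (B + Q*(-7)) = 299*(-174) + (-10 - 2*(-7)) = -52026 + (-10 + 14) = -52026 + 4 = -52022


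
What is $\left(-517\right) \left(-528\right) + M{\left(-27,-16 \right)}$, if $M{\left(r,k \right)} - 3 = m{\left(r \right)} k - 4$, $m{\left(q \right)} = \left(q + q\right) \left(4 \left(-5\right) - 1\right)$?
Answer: $254831$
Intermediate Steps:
$m{\left(q \right)} = - 42 q$ ($m{\left(q \right)} = 2 q \left(-20 - 1\right) = 2 q \left(-21\right) = - 42 q$)
$M{\left(r,k \right)} = -1 - 42 k r$ ($M{\left(r,k \right)} = 3 + \left(- 42 r k - 4\right) = 3 - \left(4 + 42 k r\right) = -1 - 42 k r$)
$\left(-517\right) \left(-528\right) + M{\left(-27,-16 \right)} = \left(-517\right) \left(-528\right) - \left(1 - -18144\right) = 272976 - 18145 = 254831$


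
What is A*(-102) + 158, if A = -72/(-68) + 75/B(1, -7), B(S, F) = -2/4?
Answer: 15350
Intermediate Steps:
B(S, F) = -½ (B(S, F) = -2*¼ = -½)
A = -2532/17 (A = -72/(-68) + 75/(-½) = -72*(-1/68) + 75*(-2) = 18/17 - 150 = -2532/17 ≈ -148.94)
A*(-102) + 158 = -2532/17*(-102) + 158 = 15192 + 158 = 15350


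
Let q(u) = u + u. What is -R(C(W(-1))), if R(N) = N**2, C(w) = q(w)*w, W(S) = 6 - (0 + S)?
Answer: -9604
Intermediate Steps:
W(S) = 6 - S
q(u) = 2*u
C(w) = 2*w**2 (C(w) = (2*w)*w = 2*w**2)
-R(C(W(-1))) = -(2*(6 - 1*(-1))**2)**2 = -(2*(6 + 1)**2)**2 = -(2*7**2)**2 = -(2*49)**2 = -1*98**2 = -1*9604 = -9604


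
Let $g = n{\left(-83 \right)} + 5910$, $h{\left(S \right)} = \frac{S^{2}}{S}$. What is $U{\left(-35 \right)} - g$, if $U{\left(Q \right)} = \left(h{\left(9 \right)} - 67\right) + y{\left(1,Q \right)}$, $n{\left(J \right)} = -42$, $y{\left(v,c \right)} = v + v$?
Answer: $-5924$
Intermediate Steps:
$y{\left(v,c \right)} = 2 v$
$h{\left(S \right)} = S$
$g = 5868$ ($g = -42 + 5910 = 5868$)
$U{\left(Q \right)} = -56$ ($U{\left(Q \right)} = \left(9 - 67\right) + 2 \cdot 1 = -58 + 2 = -56$)
$U{\left(-35 \right)} - g = -56 - 5868 = -5924$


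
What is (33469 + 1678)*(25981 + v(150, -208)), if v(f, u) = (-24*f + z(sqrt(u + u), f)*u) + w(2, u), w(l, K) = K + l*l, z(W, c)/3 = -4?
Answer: 867181931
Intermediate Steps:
z(W, c) = -12 (z(W, c) = 3*(-4) = -12)
w(l, K) = K + l**2
v(f, u) = 4 - 24*f - 11*u (v(f, u) = (-24*f - 12*u) + (u + 2**2) = (-24*f - 12*u) + (u + 4) = (-24*f - 12*u) + (4 + u) = 4 - 24*f - 11*u)
(33469 + 1678)*(25981 + v(150, -208)) = (33469 + 1678)*(25981 + (4 - 24*150 - 11*(-208))) = 35147*(25981 + (4 - 3600 + 2288)) = 35147*(25981 - 1308) = 35147*24673 = 867181931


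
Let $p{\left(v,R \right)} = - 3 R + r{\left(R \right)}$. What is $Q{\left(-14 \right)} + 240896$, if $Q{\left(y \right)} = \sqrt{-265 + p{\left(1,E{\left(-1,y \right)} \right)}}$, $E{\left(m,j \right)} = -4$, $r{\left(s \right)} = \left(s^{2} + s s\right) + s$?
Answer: $240896 + 15 i \approx 2.409 \cdot 10^{5} + 15.0 i$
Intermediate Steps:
$r{\left(s \right)} = s + 2 s^{2}$ ($r{\left(s \right)} = \left(s^{2} + s^{2}\right) + s = 2 s^{2} + s = s + 2 s^{2}$)
$p{\left(v,R \right)} = - 3 R + R \left(1 + 2 R\right)$
$Q{\left(y \right)} = 15 i$ ($Q{\left(y \right)} = \sqrt{-265 + 2 \left(-4\right) \left(-1 - 4\right)} = \sqrt{-265 + 2 \left(-4\right) \left(-5\right)} = \sqrt{-265 + 40} = \sqrt{-225} = 15 i$)
$Q{\left(-14 \right)} + 240896 = 15 i + 240896 = 240896 + 15 i$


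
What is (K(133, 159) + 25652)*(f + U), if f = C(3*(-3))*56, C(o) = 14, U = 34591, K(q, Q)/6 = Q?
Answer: 941187250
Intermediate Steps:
K(q, Q) = 6*Q
f = 784 (f = 14*56 = 784)
(K(133, 159) + 25652)*(f + U) = (6*159 + 25652)*(784 + 34591) = (954 + 25652)*35375 = 26606*35375 = 941187250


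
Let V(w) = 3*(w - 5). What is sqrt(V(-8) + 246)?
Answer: 3*sqrt(23) ≈ 14.387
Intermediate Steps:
V(w) = -15 + 3*w (V(w) = 3*(-5 + w) = -15 + 3*w)
sqrt(V(-8) + 246) = sqrt((-15 + 3*(-8)) + 246) = sqrt((-15 - 24) + 246) = sqrt(-39 + 246) = sqrt(207) = 3*sqrt(23)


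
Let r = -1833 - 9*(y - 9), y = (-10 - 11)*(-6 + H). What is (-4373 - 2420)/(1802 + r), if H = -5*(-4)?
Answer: -6793/2696 ≈ -2.5197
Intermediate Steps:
H = 20
y = -294 (y = (-10 - 11)*(-6 + 20) = -21*14 = -294)
r = 894 (r = -1833 - 9*(-294 - 9) = -1833 - 9*(-303) = -1833 - 1*(-2727) = -1833 + 2727 = 894)
(-4373 - 2420)/(1802 + r) = (-4373 - 2420)/(1802 + 894) = -6793/2696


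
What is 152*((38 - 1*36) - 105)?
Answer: -15656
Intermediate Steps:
152*((38 - 1*36) - 105) = 152*((38 - 36) - 105) = 152*(2 - 105) = 152*(-103) = -15656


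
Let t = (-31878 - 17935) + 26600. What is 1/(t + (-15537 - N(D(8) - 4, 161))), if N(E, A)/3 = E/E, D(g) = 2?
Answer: -1/38753 ≈ -2.5804e-5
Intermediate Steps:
N(E, A) = 3 (N(E, A) = 3*(E/E) = 3*1 = 3)
t = -23213 (t = -49813 + 26600 = -23213)
1/(t + (-15537 - N(D(8) - 4, 161))) = 1/(-23213 + (-15537 - 1*3)) = 1/(-23213 + (-15537 - 3)) = 1/(-23213 - 15540) = 1/(-38753) = -1/38753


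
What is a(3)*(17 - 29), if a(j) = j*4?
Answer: -144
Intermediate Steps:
a(j) = 4*j
a(3)*(17 - 29) = (4*3)*(17 - 29) = 12*(-12) = -144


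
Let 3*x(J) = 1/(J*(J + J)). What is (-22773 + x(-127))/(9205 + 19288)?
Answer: -2203834301/2757381582 ≈ -0.79925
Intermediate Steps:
x(J) = 1/(6*J²) (x(J) = 1/(3*((J*(J + J)))) = 1/(3*((J*(2*J)))) = 1/(3*((2*J²))) = (1/(2*J²))/3 = 1/(6*J²))
(-22773 + x(-127))/(9205 + 19288) = (-22773 + (⅙)/(-127)²)/(9205 + 19288) = (-22773 + (⅙)*(1/16129))/28493 = (-22773 + 1/96774)*(1/28493) = -2203834301/96774*1/28493 = -2203834301/2757381582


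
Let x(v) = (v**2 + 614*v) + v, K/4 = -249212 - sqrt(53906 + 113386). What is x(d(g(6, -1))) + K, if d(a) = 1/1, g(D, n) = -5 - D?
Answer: -996232 - 24*sqrt(4647) ≈ -9.9787e+5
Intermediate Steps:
d(a) = 1
K = -996848 - 24*sqrt(4647) (K = 4*(-249212 - sqrt(53906 + 113386)) = 4*(-249212 - sqrt(167292)) = 4*(-249212 - 6*sqrt(4647)) = -996848 - 24*sqrt(4647) ≈ -9.9848e+5)
x(v) = v**2 + 615*v
x(d(g(6, -1))) + K = 1*(615 + 1) + (-996848 - 24*sqrt(4647)) = 1*616 + (-996848 - 24*sqrt(4647)) = 616 + (-996848 - 24*sqrt(4647)) = -996232 - 24*sqrt(4647)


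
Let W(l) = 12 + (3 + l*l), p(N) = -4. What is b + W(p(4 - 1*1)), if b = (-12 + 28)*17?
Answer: 303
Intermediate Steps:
b = 272 (b = 16*17 = 272)
W(l) = 15 + l² (W(l) = 12 + (3 + l²) = 15 + l²)
b + W(p(4 - 1*1)) = 272 + (15 + (-4)²) = 272 + (15 + 16) = 272 + 31 = 303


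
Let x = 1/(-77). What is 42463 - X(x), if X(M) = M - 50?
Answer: 3273502/77 ≈ 42513.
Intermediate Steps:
x = -1/77 ≈ -0.012987
X(M) = -50 + M
42463 - X(x) = 42463 - (-50 - 1/77) = 42463 - 1*(-3851/77) = 42463 + 3851/77 = 3273502/77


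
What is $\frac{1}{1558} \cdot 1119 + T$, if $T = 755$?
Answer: $\frac{1177409}{1558} \approx 755.72$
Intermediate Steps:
$\frac{1}{1558} \cdot 1119 + T = \frac{1}{1558} \cdot 1119 + 755 = \frac{1119}{1558} + 755 = \frac{1177409}{1558}$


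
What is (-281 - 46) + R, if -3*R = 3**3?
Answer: -336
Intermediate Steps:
R = -9 (R = -1/3*3**3 = -1/3*27 = -9)
(-281 - 46) + R = (-281 - 46) - 9 = -327 - 9 = -336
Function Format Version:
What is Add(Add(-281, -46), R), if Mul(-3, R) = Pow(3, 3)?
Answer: -336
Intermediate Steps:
R = -9 (R = Mul(Rational(-1, 3), Pow(3, 3)) = Mul(Rational(-1, 3), 27) = -9)
Add(Add(-281, -46), R) = Add(Add(-281, -46), -9) = Add(-327, -9) = -336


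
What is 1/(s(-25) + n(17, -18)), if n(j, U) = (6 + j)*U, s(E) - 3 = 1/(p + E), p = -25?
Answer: -50/20551 ≈ -0.0024330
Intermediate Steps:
s(E) = 3 + 1/(-25 + E)
n(j, U) = U*(6 + j)
1/(s(-25) + n(17, -18)) = 1/((-74 + 3*(-25))/(-25 - 25) - 18*(6 + 17)) = 1/((-74 - 75)/(-50) - 18*23) = 1/(-1/50*(-149) - 414) = 1/(149/50 - 414) = 1/(-20551/50) = -50/20551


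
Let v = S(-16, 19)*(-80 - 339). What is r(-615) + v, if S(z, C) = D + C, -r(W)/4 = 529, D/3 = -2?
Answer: -7563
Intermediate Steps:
D = -6 (D = 3*(-2) = -6)
r(W) = -2116 (r(W) = -4*529 = -2116)
S(z, C) = -6 + C
v = -5447 (v = (-6 + 19)*(-80 - 339) = 13*(-419) = -5447)
r(-615) + v = -2116 - 5447 = -7563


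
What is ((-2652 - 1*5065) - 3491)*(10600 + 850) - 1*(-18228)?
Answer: -128313372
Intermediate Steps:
((-2652 - 1*5065) - 3491)*(10600 + 850) - 1*(-18228) = ((-2652 - 5065) - 3491)*11450 + 18228 = (-7717 - 3491)*11450 + 18228 = -11208*11450 + 18228 = -128331600 + 18228 = -128313372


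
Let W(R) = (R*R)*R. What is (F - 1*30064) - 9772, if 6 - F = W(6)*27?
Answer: -45662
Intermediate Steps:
W(R) = R³ (W(R) = R²*R = R³)
F = -5826 (F = 6 - 6³*27 = 6 - 216*27 = 6 - 1*5832 = 6 - 5832 = -5826)
(F - 1*30064) - 9772 = (-5826 - 1*30064) - 9772 = (-5826 - 30064) - 9772 = -35890 - 9772 = -45662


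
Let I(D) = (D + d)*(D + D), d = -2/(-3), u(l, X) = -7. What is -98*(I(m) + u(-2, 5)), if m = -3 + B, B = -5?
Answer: -32438/3 ≈ -10813.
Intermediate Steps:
d = ⅔ (d = -2*(-⅓) = ⅔ ≈ 0.66667)
m = -8 (m = -3 - 5 = -8)
I(D) = 2*D*(⅔ + D) (I(D) = (D + ⅔)*(D + D) = (⅔ + D)*(2*D) = 2*D*(⅔ + D))
-98*(I(m) + u(-2, 5)) = -98*((⅔)*(-8)*(2 + 3*(-8)) - 7) = -98*((⅔)*(-8)*(2 - 24) - 7) = -98*((⅔)*(-8)*(-22) - 7) = -98*(352/3 - 7) = -98*331/3 = -32438/3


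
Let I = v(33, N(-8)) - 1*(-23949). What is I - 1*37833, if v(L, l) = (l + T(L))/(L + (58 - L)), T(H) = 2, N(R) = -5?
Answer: -805275/58 ≈ -13884.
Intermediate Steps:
v(L, l) = 1/29 + l/58 (v(L, l) = (l + 2)/(L + (58 - L)) = (2 + l)/58 = (2 + l)*(1/58) = 1/29 + l/58)
I = 1389039/58 (I = (1/29 + (1/58)*(-5)) - 1*(-23949) = (1/29 - 5/58) + 23949 = -3/58 + 23949 = 1389039/58 ≈ 23949.)
I - 1*37833 = 1389039/58 - 1*37833 = 1389039/58 - 37833 = -805275/58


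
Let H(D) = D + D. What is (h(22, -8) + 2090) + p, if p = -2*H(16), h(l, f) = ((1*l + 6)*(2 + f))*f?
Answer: 3370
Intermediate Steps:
H(D) = 2*D
h(l, f) = f*(2 + f)*(6 + l) (h(l, f) = ((l + 6)*(2 + f))*f = ((6 + l)*(2 + f))*f = ((2 + f)*(6 + l))*f = f*(2 + f)*(6 + l))
p = -64 (p = -4*16 = -2*32 = -64)
(h(22, -8) + 2090) + p = (-8*(12 + 2*22 + 6*(-8) - 8*22) + 2090) - 64 = (-8*(12 + 44 - 48 - 176) + 2090) - 64 = (-8*(-168) + 2090) - 64 = (1344 + 2090) - 64 = 3434 - 64 = 3370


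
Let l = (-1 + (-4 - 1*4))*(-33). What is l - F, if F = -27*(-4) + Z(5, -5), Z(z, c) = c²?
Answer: 164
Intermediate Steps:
l = 297 (l = (-1 + (-4 - 4))*(-33) = (-1 - 8)*(-33) = -9*(-33) = 297)
F = 133 (F = -27*(-4) + (-5)² = 108 + 25 = 133)
l - F = 297 - 1*133 = 297 - 133 = 164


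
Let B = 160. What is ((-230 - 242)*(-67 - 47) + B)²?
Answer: 2912545024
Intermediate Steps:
((-230 - 242)*(-67 - 47) + B)² = ((-230 - 242)*(-67 - 47) + 160)² = (-472*(-114) + 160)² = (53808 + 160)² = 53968² = 2912545024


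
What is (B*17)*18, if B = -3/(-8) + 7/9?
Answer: 1411/4 ≈ 352.75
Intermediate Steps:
B = 83/72 (B = -3*(-⅛) + 7*(⅑) = 3/8 + 7/9 = 83/72 ≈ 1.1528)
(B*17)*18 = ((83/72)*17)*18 = (1411/72)*18 = 1411/4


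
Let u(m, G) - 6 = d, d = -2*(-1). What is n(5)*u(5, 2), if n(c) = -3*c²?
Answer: -600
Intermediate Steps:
d = 2
u(m, G) = 8 (u(m, G) = 6 + 2 = 8)
n(5)*u(5, 2) = -3*5²*8 = -3*25*8 = -75*8 = -600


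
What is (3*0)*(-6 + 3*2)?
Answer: 0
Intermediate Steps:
(3*0)*(-6 + 3*2) = 0*(-6 + 6) = 0*0 = 0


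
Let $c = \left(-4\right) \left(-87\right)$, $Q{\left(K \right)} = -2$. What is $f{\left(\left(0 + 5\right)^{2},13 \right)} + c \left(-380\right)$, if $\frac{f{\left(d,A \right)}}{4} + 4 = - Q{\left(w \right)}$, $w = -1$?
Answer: $-132248$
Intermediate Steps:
$c = 348$
$f{\left(d,A \right)} = -8$ ($f{\left(d,A \right)} = -16 + 4 \left(\left(-1\right) \left(-2\right)\right) = -16 + 4 \cdot 2 = -16 + 8 = -8$)
$f{\left(\left(0 + 5\right)^{2},13 \right)} + c \left(-380\right) = -8 + 348 \left(-380\right) = -8 - 132240 = -132248$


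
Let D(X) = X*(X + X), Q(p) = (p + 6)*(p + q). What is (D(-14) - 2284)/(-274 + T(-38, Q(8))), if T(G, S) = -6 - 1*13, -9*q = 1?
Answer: 1892/293 ≈ 6.4573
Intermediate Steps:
q = -⅑ (q = -⅑*1 = -⅑ ≈ -0.11111)
Q(p) = (6 + p)*(-⅑ + p) (Q(p) = (p + 6)*(p - ⅑) = (6 + p)*(-⅑ + p))
T(G, S) = -19 (T(G, S) = -6 - 13 = -19)
D(X) = 2*X² (D(X) = X*(2*X) = 2*X²)
(D(-14) - 2284)/(-274 + T(-38, Q(8))) = (2*(-14)² - 2284)/(-274 - 19) = (2*196 - 2284)/(-293) = (392 - 2284)*(-1/293) = -1892*(-1/293) = 1892/293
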